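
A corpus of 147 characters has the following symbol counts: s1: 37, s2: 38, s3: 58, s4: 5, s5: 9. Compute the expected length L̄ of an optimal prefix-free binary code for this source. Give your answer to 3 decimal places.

2.048 bits/symbol

Probabilities are the counts divided by 147.
Repeatedly combine the two least-probable nodes; the expected code length is the sum of the merged weights.
merge 5/147 + 3/49 → 2/21
merge 2/21 + 37/147 → 17/49
merge 38/147 + 17/49 → 89/147
merge 58/147 + 89/147 → 1
L = 2/21 + 17/49 + 89/147 + 1 = 43/21 ≈ 2.048 bits/symbol.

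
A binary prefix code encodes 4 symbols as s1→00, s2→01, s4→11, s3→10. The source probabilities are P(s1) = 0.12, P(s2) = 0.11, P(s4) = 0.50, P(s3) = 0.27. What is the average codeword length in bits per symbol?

2 bits/symbol

L̄ = Σ pᵢ·ℓᵢ = 0.12·2 + 0.11·2 + 0.50·2 + 0.27·2 = 2 bits/symbol.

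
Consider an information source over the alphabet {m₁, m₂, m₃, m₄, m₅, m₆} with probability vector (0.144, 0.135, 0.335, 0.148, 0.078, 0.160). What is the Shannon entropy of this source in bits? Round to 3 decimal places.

H = −Σ pᵢ log₂ pᵢ.
−0.144·log₂(0.144) = 0.4026
−0.135·log₂(0.135) = 0.3900
−0.335·log₂(0.335) = 0.5286
−0.148·log₂(0.148) = 0.4079
−0.078·log₂(0.078) = 0.2871
−0.160·log₂(0.160) = 0.4230
Sum ≈ 2.4392 → 2.439 bits.

2.439 bits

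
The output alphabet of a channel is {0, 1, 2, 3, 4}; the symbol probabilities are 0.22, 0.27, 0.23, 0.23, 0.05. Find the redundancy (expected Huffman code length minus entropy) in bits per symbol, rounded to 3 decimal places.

Entropy H = −Σ p log₂ p ≈ 2.1820 bits.
Huffman merges: 1/20+11/50→27/100; 23/100+23/100→23/50; 27/100+27/100→27/50; 23/50+27/50→1. L = 227/100 ≈ 2.2700.
L − H = 2.2700 − 2.1820 = 0.088 bits.

0.088 bits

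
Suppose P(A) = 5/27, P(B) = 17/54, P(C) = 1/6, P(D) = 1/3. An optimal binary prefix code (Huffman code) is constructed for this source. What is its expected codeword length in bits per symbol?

Repeatedly combine the two least-probable nodes; the expected code length is the sum of the merged weights.
merge 1/6 + 5/27 → 19/54
merge 17/54 + 1/3 → 35/54
merge 19/54 + 35/54 → 1
L = 19/54 + 35/54 + 1 = 2 bits/symbol.

2 bits/symbol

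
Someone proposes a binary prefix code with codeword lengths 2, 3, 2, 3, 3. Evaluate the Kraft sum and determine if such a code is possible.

With common denominator 2^3 = 8: Σ 2^(−ℓᵢ) = 2/8 + 1/8 + 2/8 + 1/8 + 1/8 = 7/8 = 0.875.
Kraft's inequality requires Σ ≤ 1; here Σ = 0.875 ≤ 1, so such a prefix code exists.

0.875; yes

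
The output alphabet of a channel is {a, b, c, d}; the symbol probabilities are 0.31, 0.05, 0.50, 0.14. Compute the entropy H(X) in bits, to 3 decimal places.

H = −Σ pᵢ log₂ pᵢ.
−0.31·log₂(0.31) = 0.5238
−0.05·log₂(0.05) = 0.2161
−0.50·log₂(0.50) = 0.5000
−0.14·log₂(0.14) = 0.3971
Sum ≈ 1.6370 → 1.637 bits.

1.637 bits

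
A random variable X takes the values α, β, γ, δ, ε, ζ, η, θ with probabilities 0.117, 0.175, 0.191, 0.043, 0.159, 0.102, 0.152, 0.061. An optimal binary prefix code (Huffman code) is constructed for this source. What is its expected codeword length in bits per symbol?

Repeatedly combine the two least-probable nodes; the expected code length is the sum of the merged weights.
merge 43/1000 + 61/1000 → 13/125
merge 51/500 + 13/125 → 103/500
merge 117/1000 + 19/125 → 269/1000
merge 159/1000 + 7/40 → 167/500
merge 191/1000 + 103/500 → 397/1000
merge 269/1000 + 167/500 → 603/1000
merge 397/1000 + 603/1000 → 1
L = 13/125 + 103/500 + 269/1000 + 167/500 + 397/1000 + 603/1000 + 1 = 2913/1000 = 2.913 bits/symbol.

2.913 bits/symbol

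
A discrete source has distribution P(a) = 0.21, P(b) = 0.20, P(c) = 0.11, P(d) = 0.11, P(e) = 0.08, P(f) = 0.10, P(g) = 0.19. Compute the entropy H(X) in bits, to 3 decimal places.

H = −Σ pᵢ log₂ pᵢ.
−0.21·log₂(0.21) = 0.4728
−0.20·log₂(0.20) = 0.4644
−0.11·log₂(0.11) = 0.3503
−0.11·log₂(0.11) = 0.3503
−0.08·log₂(0.08) = 0.2915
−0.10·log₂(0.10) = 0.3322
−0.19·log₂(0.19) = 0.4552
Sum ≈ 2.7167 → 2.717 bits.

2.717 bits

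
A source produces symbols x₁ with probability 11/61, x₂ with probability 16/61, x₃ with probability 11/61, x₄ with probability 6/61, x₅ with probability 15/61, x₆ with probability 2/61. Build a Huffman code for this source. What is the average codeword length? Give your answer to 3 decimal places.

Repeatedly combine the two least-probable nodes; the expected code length is the sum of the merged weights.
merge 2/61 + 6/61 → 8/61
merge 8/61 + 11/61 → 19/61
merge 11/61 + 15/61 → 26/61
merge 16/61 + 19/61 → 35/61
merge 26/61 + 35/61 → 1
L = 8/61 + 19/61 + 26/61 + 35/61 + 1 = 149/61 ≈ 2.443 bits/symbol.

2.443 bits/symbol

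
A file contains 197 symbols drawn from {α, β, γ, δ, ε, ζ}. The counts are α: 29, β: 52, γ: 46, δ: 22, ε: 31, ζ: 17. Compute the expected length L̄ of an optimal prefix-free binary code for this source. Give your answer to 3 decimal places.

2.503 bits/symbol

Probabilities are the counts divided by 197.
Repeatedly combine the two least-probable nodes; the expected code length is the sum of the merged weights.
merge 17/197 + 22/197 → 39/197
merge 29/197 + 31/197 → 60/197
merge 39/197 + 46/197 → 85/197
merge 52/197 + 60/197 → 112/197
merge 85/197 + 112/197 → 1
L = 39/197 + 60/197 + 85/197 + 112/197 + 1 = 493/197 ≈ 2.503 bits/symbol.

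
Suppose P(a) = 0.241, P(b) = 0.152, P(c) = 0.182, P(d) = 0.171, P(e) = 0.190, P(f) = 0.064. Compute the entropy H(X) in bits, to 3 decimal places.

H = −Σ pᵢ log₂ pᵢ.
−0.241·log₂(0.241) = 0.4947
−0.152·log₂(0.152) = 0.4131
−0.182·log₂(0.182) = 0.4474
−0.171·log₂(0.171) = 0.4357
−0.190·log₂(0.190) = 0.4552
−0.064·log₂(0.064) = 0.2538
Sum ≈ 2.4999 → 2.500 bits.

2.500 bits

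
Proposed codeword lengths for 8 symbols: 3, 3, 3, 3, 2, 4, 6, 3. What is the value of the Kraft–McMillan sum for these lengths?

With common denominator 2^6 = 64: Σ 2^(−ℓᵢ) = 8/64 + 8/64 + 8/64 + 8/64 + 16/64 + 4/64 + 1/64 + 8/64 = 61/64 = 0.953125.

0.953125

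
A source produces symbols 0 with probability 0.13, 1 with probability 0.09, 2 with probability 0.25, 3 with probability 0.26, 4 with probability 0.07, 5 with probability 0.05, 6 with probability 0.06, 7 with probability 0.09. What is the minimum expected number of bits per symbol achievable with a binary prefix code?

2.76 bits/symbol

Repeatedly combine the two least-probable nodes; the expected code length is the sum of the merged weights.
merge 1/20 + 3/50 → 11/100
merge 7/100 + 9/100 → 4/25
merge 9/100 + 11/100 → 1/5
merge 13/100 + 4/25 → 29/100
merge 1/5 + 1/4 → 9/20
merge 13/50 + 29/100 → 11/20
merge 9/20 + 11/20 → 1
L = 11/100 + 4/25 + 1/5 + 29/100 + 9/20 + 11/20 + 1 = 69/25 = 2.76 bits/symbol.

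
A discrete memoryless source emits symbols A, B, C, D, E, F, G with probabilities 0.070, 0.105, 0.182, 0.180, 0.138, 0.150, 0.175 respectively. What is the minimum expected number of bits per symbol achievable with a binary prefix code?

2.813 bits/symbol

Repeatedly combine the two least-probable nodes; the expected code length is the sum of the merged weights.
merge 7/100 + 21/200 → 7/40
merge 69/500 + 3/20 → 36/125
merge 7/40 + 7/40 → 7/20
merge 9/50 + 91/500 → 181/500
merge 36/125 + 7/20 → 319/500
merge 181/500 + 319/500 → 1
L = 7/40 + 36/125 + 7/20 + 181/500 + 319/500 + 1 = 2813/1000 = 2.813 bits/symbol.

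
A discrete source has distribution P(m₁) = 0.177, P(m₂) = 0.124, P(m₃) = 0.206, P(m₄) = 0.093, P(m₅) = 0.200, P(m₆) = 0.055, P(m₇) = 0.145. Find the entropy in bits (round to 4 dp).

H = −Σ pᵢ log₂ pᵢ.
−0.177·log₂(0.177) = 0.4422
−0.124·log₂(0.124) = 0.3734
−0.206·log₂(0.206) = 0.4695
−0.093·log₂(0.093) = 0.3187
−0.200·log₂(0.200) = 0.4644
−0.055·log₂(0.055) = 0.2301
−0.145·log₂(0.145) = 0.4040
Sum ≈ 2.7023 → 2.7023 bits.

2.7023 bits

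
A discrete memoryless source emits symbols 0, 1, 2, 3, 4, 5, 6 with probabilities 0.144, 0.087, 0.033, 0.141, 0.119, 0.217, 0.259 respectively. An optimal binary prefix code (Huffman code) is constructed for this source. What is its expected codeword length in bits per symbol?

Repeatedly combine the two least-probable nodes; the expected code length is the sum of the merged weights.
merge 33/1000 + 87/1000 → 3/25
merge 119/1000 + 3/25 → 239/1000
merge 141/1000 + 18/125 → 57/200
merge 217/1000 + 239/1000 → 57/125
merge 259/1000 + 57/200 → 68/125
merge 57/125 + 68/125 → 1
L = 3/25 + 239/1000 + 57/200 + 57/125 + 68/125 + 1 = 661/250 = 2.644 bits/symbol.

2.644 bits/symbol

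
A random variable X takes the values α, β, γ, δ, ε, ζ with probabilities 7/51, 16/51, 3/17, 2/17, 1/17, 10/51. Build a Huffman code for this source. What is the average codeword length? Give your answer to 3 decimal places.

2.490 bits/symbol

Repeatedly combine the two least-probable nodes; the expected code length is the sum of the merged weights.
merge 1/17 + 2/17 → 3/17
merge 7/51 + 3/17 → 16/51
merge 3/17 + 10/51 → 19/51
merge 16/51 + 16/51 → 32/51
merge 19/51 + 32/51 → 1
L = 3/17 + 16/51 + 19/51 + 32/51 + 1 = 127/51 ≈ 2.490 bits/symbol.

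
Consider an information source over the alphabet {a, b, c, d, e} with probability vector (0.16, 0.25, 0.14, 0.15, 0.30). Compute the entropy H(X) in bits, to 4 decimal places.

2.2518 bits

H = −Σ pᵢ log₂ pᵢ.
−0.16·log₂(0.16) = 0.4230
−0.25·log₂(0.25) = 0.5000
−0.14·log₂(0.14) = 0.3971
−0.15·log₂(0.15) = 0.4105
−0.30·log₂(0.30) = 0.5211
Sum ≈ 2.2518 → 2.2518 bits.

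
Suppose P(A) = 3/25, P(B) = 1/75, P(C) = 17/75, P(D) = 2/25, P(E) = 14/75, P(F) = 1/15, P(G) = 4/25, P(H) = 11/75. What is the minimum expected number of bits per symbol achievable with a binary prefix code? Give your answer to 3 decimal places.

2.827 bits/symbol

Repeatedly combine the two least-probable nodes; the expected code length is the sum of the merged weights.
merge 1/75 + 1/15 → 2/25
merge 2/25 + 2/25 → 4/25
merge 3/25 + 11/75 → 4/15
merge 4/25 + 4/25 → 8/25
merge 14/75 + 17/75 → 31/75
merge 4/15 + 8/25 → 44/75
merge 31/75 + 44/75 → 1
L = 2/25 + 4/25 + 4/15 + 8/25 + 31/75 + 44/75 + 1 = 212/75 ≈ 2.827 bits/symbol.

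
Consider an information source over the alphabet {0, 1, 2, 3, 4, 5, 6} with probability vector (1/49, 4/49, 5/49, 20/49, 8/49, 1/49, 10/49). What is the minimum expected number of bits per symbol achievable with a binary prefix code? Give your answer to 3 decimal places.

2.347 bits/symbol

Repeatedly combine the two least-probable nodes; the expected code length is the sum of the merged weights.
merge 1/49 + 1/49 → 2/49
merge 2/49 + 4/49 → 6/49
merge 5/49 + 6/49 → 11/49
merge 8/49 + 10/49 → 18/49
merge 11/49 + 18/49 → 29/49
merge 20/49 + 29/49 → 1
L = 2/49 + 6/49 + 11/49 + 18/49 + 29/49 + 1 = 115/49 ≈ 2.347 bits/symbol.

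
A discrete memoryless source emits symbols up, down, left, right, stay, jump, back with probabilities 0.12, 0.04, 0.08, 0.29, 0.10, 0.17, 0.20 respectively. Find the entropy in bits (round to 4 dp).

H = −Σ pᵢ log₂ pᵢ.
−0.12·log₂(0.12) = 0.3671
−0.04·log₂(0.04) = 0.1858
−0.08·log₂(0.08) = 0.2915
−0.29·log₂(0.29) = 0.5179
−0.10·log₂(0.10) = 0.3322
−0.17·log₂(0.17) = 0.4346
−0.20·log₂(0.20) = 0.4644
Sum ≈ 2.5934 → 2.5934 bits.

2.5934 bits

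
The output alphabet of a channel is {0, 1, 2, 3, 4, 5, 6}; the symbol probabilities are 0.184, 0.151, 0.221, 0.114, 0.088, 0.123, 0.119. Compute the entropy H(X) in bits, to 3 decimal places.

H = −Σ pᵢ log₂ pᵢ.
−0.184·log₂(0.184) = 0.4494
−0.151·log₂(0.151) = 0.4118
−0.221·log₂(0.221) = 0.4813
−0.114·log₂(0.114) = 0.3571
−0.088·log₂(0.088) = 0.3086
−0.123·log₂(0.123) = 0.3719
−0.119·log₂(0.119) = 0.3654
Sum ≈ 2.7455 → 2.746 bits.

2.746 bits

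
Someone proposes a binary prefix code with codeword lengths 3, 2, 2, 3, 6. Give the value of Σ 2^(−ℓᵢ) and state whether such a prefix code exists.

With common denominator 2^6 = 64: Σ 2^(−ℓᵢ) = 8/64 + 16/64 + 16/64 + 8/64 + 1/64 = 49/64 = 0.765625.
Kraft's inequality requires Σ ≤ 1; here Σ = 0.765625 ≤ 1, so such a prefix code exists.

0.765625; yes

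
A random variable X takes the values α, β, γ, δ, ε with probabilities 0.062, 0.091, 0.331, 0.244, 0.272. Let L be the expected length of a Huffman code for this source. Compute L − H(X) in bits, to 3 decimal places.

0.054 bits

Entropy H = −Σ p log₂ p ≈ 2.0988 bits.
Huffman merges: 31/500+91/1000→153/1000; 153/1000+61/250→397/1000; 34/125+331/1000→603/1000; 397/1000+603/1000→1. L = 2153/1000 ≈ 2.1530.
L − H = 2.1530 − 2.0988 = 0.054 bits.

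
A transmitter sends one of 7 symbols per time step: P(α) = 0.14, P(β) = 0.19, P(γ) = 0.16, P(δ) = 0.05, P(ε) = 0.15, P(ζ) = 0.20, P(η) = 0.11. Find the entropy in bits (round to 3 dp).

2.717 bits

H = −Σ pᵢ log₂ pᵢ.
−0.14·log₂(0.14) = 0.3971
−0.19·log₂(0.19) = 0.4552
−0.16·log₂(0.16) = 0.4230
−0.05·log₂(0.05) = 0.2161
−0.15·log₂(0.15) = 0.4105
−0.20·log₂(0.20) = 0.4644
−0.11·log₂(0.11) = 0.3503
Sum ≈ 2.7167 → 2.717 bits.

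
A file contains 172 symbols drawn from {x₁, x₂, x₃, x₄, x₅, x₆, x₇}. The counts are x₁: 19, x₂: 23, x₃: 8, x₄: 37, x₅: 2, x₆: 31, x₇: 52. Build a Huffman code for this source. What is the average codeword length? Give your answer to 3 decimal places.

2.529 bits/symbol

Probabilities are the counts divided by 172.
Repeatedly combine the two least-probable nodes; the expected code length is the sum of the merged weights.
merge 1/86 + 2/43 → 5/86
merge 5/86 + 19/172 → 29/172
merge 23/172 + 29/172 → 13/43
merge 31/172 + 37/172 → 17/43
merge 13/43 + 13/43 → 26/43
merge 17/43 + 26/43 → 1
L = 5/86 + 29/172 + 13/43 + 17/43 + 26/43 + 1 = 435/172 ≈ 2.529 bits/symbol.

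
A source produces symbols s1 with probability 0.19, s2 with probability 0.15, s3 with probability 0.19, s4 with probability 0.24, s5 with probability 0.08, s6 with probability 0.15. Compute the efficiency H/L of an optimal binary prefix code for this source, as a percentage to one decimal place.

Entropy H = −Σ p log₂ p ≈ 2.5172 bits.
Huffman merges: 2/25+3/20→23/100; 3/20+19/100→17/50; 19/100+23/100→21/50; 6/25+17/50→29/50; 21/50+29/50→1. L = 257/100 ≈ 2.5700.
Efficiency = H/L = 2.5172/2.5700 = 97.9%.

97.9%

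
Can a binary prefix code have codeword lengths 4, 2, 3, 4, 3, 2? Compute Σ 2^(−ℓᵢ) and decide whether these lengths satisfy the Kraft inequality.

With common denominator 2^4 = 16: Σ 2^(−ℓᵢ) = 1/16 + 4/16 + 2/16 + 1/16 + 2/16 + 4/16 = 14/16 = 0.875.
Kraft's inequality requires Σ ≤ 1; here Σ = 0.875 ≤ 1, so such a prefix code exists.

0.875; yes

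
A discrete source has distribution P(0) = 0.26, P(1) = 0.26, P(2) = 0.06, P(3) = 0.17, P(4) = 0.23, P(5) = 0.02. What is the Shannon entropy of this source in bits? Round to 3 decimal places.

H = −Σ pᵢ log₂ pᵢ.
−0.26·log₂(0.26) = 0.5053
−0.26·log₂(0.26) = 0.5053
−0.06·log₂(0.06) = 0.2435
−0.17·log₂(0.17) = 0.4346
−0.23·log₂(0.23) = 0.4877
−0.02·log₂(0.02) = 0.1129
Sum ≈ 2.2892 → 2.289 bits.

2.289 bits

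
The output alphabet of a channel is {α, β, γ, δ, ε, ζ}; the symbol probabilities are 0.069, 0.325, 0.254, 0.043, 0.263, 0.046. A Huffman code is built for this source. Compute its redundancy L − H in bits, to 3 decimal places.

0.045 bits

Entropy H = −Σ p log₂ p ≈ 2.2016 bits.
Huffman merges: 43/1000+23/500→89/1000; 69/1000+89/1000→79/500; 79/500+127/500→103/250; 263/1000+13/40→147/250; 103/250+147/250→1. L = 2247/1000 ≈ 2.2470.
L − H = 2.2470 − 2.2016 = 0.045 bits.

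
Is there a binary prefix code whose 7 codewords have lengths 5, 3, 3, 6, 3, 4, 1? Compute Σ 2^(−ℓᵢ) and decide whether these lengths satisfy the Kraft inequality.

With common denominator 2^6 = 64: Σ 2^(−ℓᵢ) = 2/64 + 8/64 + 8/64 + 1/64 + 8/64 + 4/64 + 32/64 = 63/64 = 0.984375.
Kraft's inequality requires Σ ≤ 1; here Σ = 0.984375 ≤ 1, so such a prefix code exists.

0.984375; yes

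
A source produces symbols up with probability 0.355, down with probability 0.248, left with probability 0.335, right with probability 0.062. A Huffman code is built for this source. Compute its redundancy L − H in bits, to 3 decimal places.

Entropy H = −Σ p log₂ p ≈ 1.8066 bits.
Huffman merges: 31/500+31/125→31/100; 31/100+67/200→129/200; 71/200+129/200→1. L = 391/200 ≈ 1.9550.
L − H = 1.9550 − 1.8066 = 0.148 bits.

0.148 bits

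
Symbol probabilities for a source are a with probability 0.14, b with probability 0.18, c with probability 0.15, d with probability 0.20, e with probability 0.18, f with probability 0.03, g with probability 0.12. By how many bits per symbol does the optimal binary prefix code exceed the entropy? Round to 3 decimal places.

0.089 bits

Entropy H = −Σ p log₂ p ≈ 2.6815 bits.
Huffman merges: 3/100+3/25→3/20; 7/50+3/20→29/100; 3/20+9/50→33/100; 9/50+1/5→19/50; 29/100+33/100→31/50; 19/50+31/50→1. L = 277/100 ≈ 2.7700.
L − H = 2.7700 − 2.6815 = 0.089 bits.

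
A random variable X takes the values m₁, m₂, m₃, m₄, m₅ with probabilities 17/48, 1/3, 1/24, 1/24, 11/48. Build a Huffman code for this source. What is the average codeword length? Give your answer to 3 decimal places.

2.042 bits/symbol

Repeatedly combine the two least-probable nodes; the expected code length is the sum of the merged weights.
merge 1/24 + 1/24 → 1/12
merge 1/12 + 11/48 → 5/16
merge 5/16 + 1/3 → 31/48
merge 17/48 + 31/48 → 1
L = 1/12 + 5/16 + 31/48 + 1 = 49/24 ≈ 2.042 bits/symbol.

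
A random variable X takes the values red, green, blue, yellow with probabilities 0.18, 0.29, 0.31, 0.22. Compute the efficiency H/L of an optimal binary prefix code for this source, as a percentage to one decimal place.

98.4%

Entropy H = −Σ p log₂ p ≈ 1.9676 bits.
Huffman merges: 9/50+11/50→2/5; 29/100+31/100→3/5; 2/5+3/5→1. L = 2 ≈ 2.0000.
Efficiency = H/L = 1.9676/2.0000 = 98.4%.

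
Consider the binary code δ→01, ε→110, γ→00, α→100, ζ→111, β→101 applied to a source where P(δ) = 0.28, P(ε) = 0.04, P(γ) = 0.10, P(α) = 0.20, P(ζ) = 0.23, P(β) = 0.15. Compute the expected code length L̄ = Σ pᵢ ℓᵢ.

2.62 bits/symbol

L̄ = Σ pᵢ·ℓᵢ = 0.28·2 + 0.04·3 + 0.10·2 + 0.20·3 + 0.23·3 + 0.15·3 = 2.62 bits/symbol.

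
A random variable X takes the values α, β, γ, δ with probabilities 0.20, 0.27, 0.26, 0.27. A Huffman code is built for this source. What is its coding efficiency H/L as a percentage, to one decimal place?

Entropy H = −Σ p log₂ p ≈ 1.9897 bits.
Huffman merges: 1/5+13/50→23/50; 27/100+27/100→27/50; 23/50+27/50→1. L = 2 ≈ 2.0000.
Efficiency = H/L = 1.9897/2.0000 = 99.5%.

99.5%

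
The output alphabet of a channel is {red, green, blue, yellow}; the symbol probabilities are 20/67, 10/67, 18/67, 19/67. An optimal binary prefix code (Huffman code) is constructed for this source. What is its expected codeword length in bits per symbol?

2 bits/symbol

Repeatedly combine the two least-probable nodes; the expected code length is the sum of the merged weights.
merge 10/67 + 18/67 → 28/67
merge 19/67 + 20/67 → 39/67
merge 28/67 + 39/67 → 1
L = 28/67 + 39/67 + 1 = 2 bits/symbol.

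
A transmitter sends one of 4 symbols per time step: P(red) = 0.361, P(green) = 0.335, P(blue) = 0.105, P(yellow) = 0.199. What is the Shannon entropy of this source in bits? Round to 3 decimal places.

H = −Σ pᵢ log₂ pᵢ.
−0.361·log₂(0.361) = 0.5306
−0.335·log₂(0.335) = 0.5286
−0.105·log₂(0.105) = 0.3414
−0.199·log₂(0.199) = 0.4635
Sum ≈ 1.8641 → 1.864 bits.

1.864 bits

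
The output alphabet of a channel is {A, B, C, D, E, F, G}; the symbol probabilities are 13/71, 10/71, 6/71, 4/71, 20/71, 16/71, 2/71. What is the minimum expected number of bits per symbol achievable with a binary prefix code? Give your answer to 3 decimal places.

Repeatedly combine the two least-probable nodes; the expected code length is the sum of the merged weights.
merge 2/71 + 4/71 → 6/71
merge 6/71 + 6/71 → 12/71
merge 10/71 + 12/71 → 22/71
merge 13/71 + 16/71 → 29/71
merge 20/71 + 22/71 → 42/71
merge 29/71 + 42/71 → 1
L = 6/71 + 12/71 + 22/71 + 29/71 + 42/71 + 1 = 182/71 ≈ 2.563 bits/symbol.

2.563 bits/symbol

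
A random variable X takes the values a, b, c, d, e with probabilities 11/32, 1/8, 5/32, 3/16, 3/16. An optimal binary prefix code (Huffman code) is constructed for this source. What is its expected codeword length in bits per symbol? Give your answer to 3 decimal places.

Repeatedly combine the two least-probable nodes; the expected code length is the sum of the merged weights.
merge 1/8 + 5/32 → 9/32
merge 3/16 + 3/16 → 3/8
merge 9/32 + 11/32 → 5/8
merge 3/8 + 5/8 → 1
L = 9/32 + 3/8 + 5/8 + 1 = 73/32 ≈ 2.281 bits/symbol.

2.281 bits/symbol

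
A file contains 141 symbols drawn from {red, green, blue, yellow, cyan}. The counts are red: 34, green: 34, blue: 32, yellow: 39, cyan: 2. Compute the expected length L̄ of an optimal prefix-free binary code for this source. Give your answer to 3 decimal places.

2.241 bits/symbol

Probabilities are the counts divided by 141.
Repeatedly combine the two least-probable nodes; the expected code length is the sum of the merged weights.
merge 2/141 + 32/141 → 34/141
merge 34/141 + 34/141 → 68/141
merge 34/141 + 13/47 → 73/141
merge 68/141 + 73/141 → 1
L = 34/141 + 68/141 + 73/141 + 1 = 316/141 ≈ 2.241 bits/symbol.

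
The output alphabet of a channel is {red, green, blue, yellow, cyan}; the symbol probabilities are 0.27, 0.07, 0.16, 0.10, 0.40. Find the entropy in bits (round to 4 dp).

2.0626 bits

H = −Σ pᵢ log₂ pᵢ.
−0.27·log₂(0.27) = 0.5100
−0.07·log₂(0.07) = 0.2686
−0.16·log₂(0.16) = 0.4230
−0.10·log₂(0.10) = 0.3322
−0.40·log₂(0.40) = 0.5288
Sum ≈ 2.0626 → 2.0626 bits.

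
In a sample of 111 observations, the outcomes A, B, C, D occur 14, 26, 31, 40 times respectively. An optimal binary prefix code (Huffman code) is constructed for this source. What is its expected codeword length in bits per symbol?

2 bits/symbol

Probabilities are the counts divided by 111.
Repeatedly combine the two least-probable nodes; the expected code length is the sum of the merged weights.
merge 14/111 + 26/111 → 40/111
merge 31/111 + 40/111 → 71/111
merge 40/111 + 71/111 → 1
L = 40/111 + 71/111 + 1 = 2 bits/symbol.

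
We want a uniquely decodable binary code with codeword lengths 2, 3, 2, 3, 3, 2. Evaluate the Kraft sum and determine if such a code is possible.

With common denominator 2^3 = 8: Σ 2^(−ℓᵢ) = 2/8 + 1/8 + 2/8 + 1/8 + 1/8 + 2/8 = 9/8 = 1.125.
Kraft's inequality requires Σ ≤ 1; here Σ = 1.125 > 1, so no such prefix code exists.

1.125; no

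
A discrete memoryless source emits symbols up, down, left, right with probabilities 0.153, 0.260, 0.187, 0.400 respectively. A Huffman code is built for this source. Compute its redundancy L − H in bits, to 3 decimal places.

Entropy H = −Σ p log₂ p ≈ 1.9008 bits.
Huffman merges: 153/1000+187/1000→17/50; 13/50+17/50→3/5; 2/5+3/5→1. L = 97/50 ≈ 1.9400.
L − H = 1.9400 − 1.9008 = 0.039 bits.

0.039 bits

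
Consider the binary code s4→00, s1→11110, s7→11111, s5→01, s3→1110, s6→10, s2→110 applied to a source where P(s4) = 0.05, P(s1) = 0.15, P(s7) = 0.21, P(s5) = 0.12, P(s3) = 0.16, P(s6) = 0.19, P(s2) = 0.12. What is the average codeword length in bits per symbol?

3.52 bits/symbol

L̄ = Σ pᵢ·ℓᵢ = 0.05·2 + 0.15·5 + 0.21·5 + 0.12·2 + 0.16·4 + 0.19·2 + 0.12·3 = 3.52 bits/symbol.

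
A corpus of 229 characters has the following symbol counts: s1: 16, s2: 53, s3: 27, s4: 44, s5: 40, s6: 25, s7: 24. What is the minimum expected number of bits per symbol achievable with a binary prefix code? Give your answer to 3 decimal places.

2.751 bits/symbol

Probabilities are the counts divided by 229.
Repeatedly combine the two least-probable nodes; the expected code length is the sum of the merged weights.
merge 16/229 + 24/229 → 40/229
merge 25/229 + 27/229 → 52/229
merge 40/229 + 40/229 → 80/229
merge 44/229 + 52/229 → 96/229
merge 53/229 + 80/229 → 133/229
merge 96/229 + 133/229 → 1
L = 40/229 + 52/229 + 80/229 + 96/229 + 133/229 + 1 = 630/229 ≈ 2.751 bits/symbol.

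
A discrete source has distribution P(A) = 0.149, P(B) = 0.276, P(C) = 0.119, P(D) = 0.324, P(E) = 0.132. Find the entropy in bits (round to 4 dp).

2.1997 bits

H = −Σ pᵢ log₂ pᵢ.
−0.149·log₂(0.149) = 0.4092
−0.276·log₂(0.276) = 0.5126
−0.119·log₂(0.119) = 0.3654
−0.324·log₂(0.324) = 0.5268
−0.132·log₂(0.132) = 0.3856
Sum ≈ 2.1997 → 2.1997 bits.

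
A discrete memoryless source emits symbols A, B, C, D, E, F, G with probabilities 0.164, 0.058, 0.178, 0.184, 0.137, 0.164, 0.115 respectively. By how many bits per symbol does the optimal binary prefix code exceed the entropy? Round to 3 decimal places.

0.073 bits

Entropy H = −Σ p log₂ p ≈ 2.7381 bits.
Huffman merges: 29/500+23/200→173/1000; 137/1000+41/250→301/1000; 41/250+173/1000→337/1000; 89/500+23/125→181/500; 301/1000+337/1000→319/500; 181/500+319/500→1. L = 2811/1000 ≈ 2.8110.
L − H = 2.8110 − 2.7381 = 0.073 bits.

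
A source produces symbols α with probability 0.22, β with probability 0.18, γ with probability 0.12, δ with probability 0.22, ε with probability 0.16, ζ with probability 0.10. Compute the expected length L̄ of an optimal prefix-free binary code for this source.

2.56 bits/symbol

Repeatedly combine the two least-probable nodes; the expected code length is the sum of the merged weights.
merge 1/10 + 3/25 → 11/50
merge 4/25 + 9/50 → 17/50
merge 11/50 + 11/50 → 11/25
merge 11/50 + 17/50 → 14/25
merge 11/25 + 14/25 → 1
L = 11/50 + 17/50 + 11/25 + 14/25 + 1 = 64/25 = 2.56 bits/symbol.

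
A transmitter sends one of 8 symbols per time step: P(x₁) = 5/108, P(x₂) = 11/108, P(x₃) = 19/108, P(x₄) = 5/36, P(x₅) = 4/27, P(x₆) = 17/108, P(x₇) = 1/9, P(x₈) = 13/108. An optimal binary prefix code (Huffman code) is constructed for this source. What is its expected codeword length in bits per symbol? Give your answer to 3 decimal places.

2.972 bits/symbol

Repeatedly combine the two least-probable nodes; the expected code length is the sum of the merged weights.
merge 5/108 + 11/108 → 4/27
merge 1/9 + 13/108 → 25/108
merge 5/36 + 4/27 → 31/108
merge 4/27 + 17/108 → 11/36
merge 19/108 + 25/108 → 11/27
merge 31/108 + 11/36 → 16/27
merge 11/27 + 16/27 → 1
L = 4/27 + 25/108 + 31/108 + 11/36 + 11/27 + 16/27 + 1 = 107/36 ≈ 2.972 bits/symbol.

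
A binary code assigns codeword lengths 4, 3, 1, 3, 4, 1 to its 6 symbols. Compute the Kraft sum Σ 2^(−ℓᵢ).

With common denominator 2^4 = 16: Σ 2^(−ℓᵢ) = 1/16 + 2/16 + 8/16 + 2/16 + 1/16 + 8/16 = 22/16 = 1.375.

1.375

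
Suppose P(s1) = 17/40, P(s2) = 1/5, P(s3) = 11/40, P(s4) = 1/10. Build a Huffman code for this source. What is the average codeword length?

1.875 bits/symbol

Repeatedly combine the two least-probable nodes; the expected code length is the sum of the merged weights.
merge 1/10 + 1/5 → 3/10
merge 11/40 + 3/10 → 23/40
merge 17/40 + 23/40 → 1
L = 3/10 + 23/40 + 1 = 15/8 = 1.875 bits/symbol.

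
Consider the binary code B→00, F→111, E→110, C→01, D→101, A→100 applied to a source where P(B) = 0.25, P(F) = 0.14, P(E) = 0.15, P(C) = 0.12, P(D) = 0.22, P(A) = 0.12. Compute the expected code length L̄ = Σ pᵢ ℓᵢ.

2.63 bits/symbol

L̄ = Σ pᵢ·ℓᵢ = 0.25·2 + 0.14·3 + 0.15·3 + 0.12·2 + 0.22·3 + 0.12·3 = 2.63 bits/symbol.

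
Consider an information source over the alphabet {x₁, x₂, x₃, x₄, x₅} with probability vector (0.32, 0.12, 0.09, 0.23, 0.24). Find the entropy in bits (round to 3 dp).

H = −Σ pᵢ log₂ pᵢ.
−0.32·log₂(0.32) = 0.5260
−0.12·log₂(0.12) = 0.3671
−0.09·log₂(0.09) = 0.3127
−0.23·log₂(0.23) = 0.4877
−0.24·log₂(0.24) = 0.4941
Sum ≈ 2.1876 → 2.188 bits.

2.188 bits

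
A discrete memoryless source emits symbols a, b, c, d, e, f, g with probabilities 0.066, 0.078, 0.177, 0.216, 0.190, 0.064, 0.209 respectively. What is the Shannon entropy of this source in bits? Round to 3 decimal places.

2.647 bits

H = −Σ pᵢ log₂ pᵢ.
−0.066·log₂(0.066) = 0.2588
−0.078·log₂(0.078) = 0.2871
−0.177·log₂(0.177) = 0.4422
−0.216·log₂(0.216) = 0.4776
−0.190·log₂(0.190) = 0.4552
−0.064·log₂(0.064) = 0.2538
−0.209·log₂(0.209) = 0.4720
Sum ≈ 2.6467 → 2.647 bits.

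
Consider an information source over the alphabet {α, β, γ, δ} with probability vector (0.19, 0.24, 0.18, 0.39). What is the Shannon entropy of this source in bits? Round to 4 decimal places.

H = −Σ pᵢ log₂ pᵢ.
−0.19·log₂(0.19) = 0.4552
−0.24·log₂(0.24) = 0.4941
−0.18·log₂(0.18) = 0.4453
−0.39·log₂(0.39) = 0.5298
Sum ≈ 1.9245 → 1.9245 bits.

1.9245 bits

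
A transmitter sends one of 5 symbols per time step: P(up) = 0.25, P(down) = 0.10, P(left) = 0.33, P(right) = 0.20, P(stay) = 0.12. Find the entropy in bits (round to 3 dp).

H = −Σ pᵢ log₂ pᵢ.
−0.25·log₂(0.25) = 0.5000
−0.10·log₂(0.10) = 0.3322
−0.33·log₂(0.33) = 0.5278
−0.20·log₂(0.20) = 0.4644
−0.12·log₂(0.12) = 0.3671
Sum ≈ 2.1915 → 2.191 bits.

2.191 bits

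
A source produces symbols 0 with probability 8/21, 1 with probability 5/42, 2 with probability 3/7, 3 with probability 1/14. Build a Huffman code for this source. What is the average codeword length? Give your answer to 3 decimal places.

1.762 bits/symbol

Repeatedly combine the two least-probable nodes; the expected code length is the sum of the merged weights.
merge 1/14 + 5/42 → 4/21
merge 4/21 + 8/21 → 4/7
merge 3/7 + 4/7 → 1
L = 4/21 + 4/7 + 1 = 37/21 ≈ 1.762 bits/symbol.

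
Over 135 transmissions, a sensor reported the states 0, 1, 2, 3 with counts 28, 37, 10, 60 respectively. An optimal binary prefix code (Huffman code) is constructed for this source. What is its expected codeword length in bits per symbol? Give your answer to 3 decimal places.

Probabilities are the counts divided by 135.
Repeatedly combine the two least-probable nodes; the expected code length is the sum of the merged weights.
merge 2/27 + 28/135 → 38/135
merge 37/135 + 38/135 → 5/9
merge 4/9 + 5/9 → 1
L = 38/135 + 5/9 + 1 = 248/135 ≈ 1.837 bits/symbol.

1.837 bits/symbol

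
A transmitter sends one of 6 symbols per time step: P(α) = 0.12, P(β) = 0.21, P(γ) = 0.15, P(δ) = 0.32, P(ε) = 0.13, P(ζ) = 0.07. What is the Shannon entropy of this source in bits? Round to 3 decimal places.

H = −Σ pᵢ log₂ pᵢ.
−0.12·log₂(0.12) = 0.3671
−0.21·log₂(0.21) = 0.4728
−0.15·log₂(0.15) = 0.4105
−0.32·log₂(0.32) = 0.5260
−0.13·log₂(0.13) = 0.3826
−0.07·log₂(0.07) = 0.2686
Sum ≈ 2.4277 → 2.428 bits.

2.428 bits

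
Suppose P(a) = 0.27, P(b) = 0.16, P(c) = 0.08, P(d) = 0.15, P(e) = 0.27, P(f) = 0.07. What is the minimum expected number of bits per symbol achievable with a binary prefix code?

2.45 bits/symbol

Repeatedly combine the two least-probable nodes; the expected code length is the sum of the merged weights.
merge 7/100 + 2/25 → 3/20
merge 3/20 + 3/20 → 3/10
merge 4/25 + 27/100 → 43/100
merge 27/100 + 3/10 → 57/100
merge 43/100 + 57/100 → 1
L = 3/20 + 3/10 + 43/100 + 57/100 + 1 = 49/20 = 2.45 bits/symbol.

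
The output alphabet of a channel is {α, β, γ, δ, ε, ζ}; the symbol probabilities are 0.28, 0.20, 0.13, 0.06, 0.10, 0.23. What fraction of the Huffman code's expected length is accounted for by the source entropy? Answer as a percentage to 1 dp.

99.0%

Entropy H = −Σ p log₂ p ≈ 2.4246 bits.
Huffman merges: 3/50+1/10→4/25; 13/100+4/25→29/100; 1/5+23/100→43/100; 7/25+29/100→57/100; 43/100+57/100→1. L = 49/20 ≈ 2.4500.
Efficiency = H/L = 2.4246/2.4500 = 99.0%.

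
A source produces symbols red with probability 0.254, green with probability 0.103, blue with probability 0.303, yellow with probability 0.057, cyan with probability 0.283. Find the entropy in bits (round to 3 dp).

2.113 bits

H = −Σ pᵢ log₂ pᵢ.
−0.254·log₂(0.254) = 0.5022
−0.103·log₂(0.103) = 0.3378
−0.303·log₂(0.303) = 0.5220
−0.057·log₂(0.057) = 0.2356
−0.283·log₂(0.283) = 0.5154
Sum ≈ 2.1129 → 2.113 bits.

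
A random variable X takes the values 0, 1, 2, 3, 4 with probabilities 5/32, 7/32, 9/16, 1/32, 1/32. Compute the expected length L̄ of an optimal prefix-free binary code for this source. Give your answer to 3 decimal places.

1.719 bits/symbol

Repeatedly combine the two least-probable nodes; the expected code length is the sum of the merged weights.
merge 1/32 + 1/32 → 1/16
merge 1/16 + 5/32 → 7/32
merge 7/32 + 7/32 → 7/16
merge 7/16 + 9/16 → 1
L = 1/16 + 7/32 + 7/16 + 1 = 55/32 ≈ 1.719 bits/symbol.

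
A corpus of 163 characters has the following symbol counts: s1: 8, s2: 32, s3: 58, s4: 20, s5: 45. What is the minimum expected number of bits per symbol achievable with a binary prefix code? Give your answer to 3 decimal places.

2.172 bits/symbol

Probabilities are the counts divided by 163.
Repeatedly combine the two least-probable nodes; the expected code length is the sum of the merged weights.
merge 8/163 + 20/163 → 28/163
merge 28/163 + 32/163 → 60/163
merge 45/163 + 58/163 → 103/163
merge 60/163 + 103/163 → 1
L = 28/163 + 60/163 + 103/163 + 1 = 354/163 ≈ 2.172 bits/symbol.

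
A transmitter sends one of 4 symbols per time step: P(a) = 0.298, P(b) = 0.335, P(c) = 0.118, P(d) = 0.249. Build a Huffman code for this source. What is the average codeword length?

2 bits/symbol

Repeatedly combine the two least-probable nodes; the expected code length is the sum of the merged weights.
merge 59/500 + 249/1000 → 367/1000
merge 149/500 + 67/200 → 633/1000
merge 367/1000 + 633/1000 → 1
L = 367/1000 + 633/1000 + 1 = 2 bits/symbol.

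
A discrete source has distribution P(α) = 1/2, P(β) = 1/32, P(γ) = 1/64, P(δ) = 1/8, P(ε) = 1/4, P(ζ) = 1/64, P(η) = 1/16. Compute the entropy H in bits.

1.96875 bits

Each probability is a power of 1/2, so log₂(1/p) is an integer.
H = Σ p·log₂(1/p) = 1/2·1 + 1/32·5 + 1/64·6 + 1/8·3 + 1/4·2 + 1/64·6 + 1/16·4 = 1.96875 bits.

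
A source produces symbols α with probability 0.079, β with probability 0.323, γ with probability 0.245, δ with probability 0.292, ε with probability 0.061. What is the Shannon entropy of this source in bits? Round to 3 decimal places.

H = −Σ pᵢ log₂ pᵢ.
−0.079·log₂(0.079) = 0.2893
−0.323·log₂(0.323) = 0.5266
−0.245·log₂(0.245) = 0.4971
−0.292·log₂(0.292) = 0.5186
−0.061·log₂(0.061) = 0.2461
Sum ≈ 2.0778 → 2.078 bits.

2.078 bits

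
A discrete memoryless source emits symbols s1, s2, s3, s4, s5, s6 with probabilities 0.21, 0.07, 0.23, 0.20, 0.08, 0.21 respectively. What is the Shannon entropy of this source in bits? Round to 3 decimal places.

2.458 bits

H = −Σ pᵢ log₂ pᵢ.
−0.21·log₂(0.21) = 0.4728
−0.07·log₂(0.07) = 0.2686
−0.23·log₂(0.23) = 0.4877
−0.20·log₂(0.20) = 0.4644
−0.08·log₂(0.08) = 0.2915
−0.21·log₂(0.21) = 0.4728
Sum ≈ 2.4578 → 2.458 bits.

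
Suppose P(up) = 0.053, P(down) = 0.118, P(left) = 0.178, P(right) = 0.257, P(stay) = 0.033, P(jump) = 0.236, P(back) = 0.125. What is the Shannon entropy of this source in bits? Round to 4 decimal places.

H = −Σ pᵢ log₂ pᵢ.
−0.053·log₂(0.053) = 0.2246
−0.118·log₂(0.118) = 0.3638
−0.178·log₂(0.178) = 0.4432
−0.257·log₂(0.257) = 0.5038
−0.033·log₂(0.033) = 0.1624
−0.236·log₂(0.236) = 0.4916
−0.125·log₂(0.125) = 0.3750
Sum ≈ 2.5644 → 2.5644 bits.

2.5644 bits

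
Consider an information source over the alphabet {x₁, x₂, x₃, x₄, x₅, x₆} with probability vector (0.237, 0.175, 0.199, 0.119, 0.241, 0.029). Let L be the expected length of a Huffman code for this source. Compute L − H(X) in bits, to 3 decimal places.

0.067 bits

Entropy H = −Σ p log₂ p ≈ 2.4041 bits.
Huffman merges: 29/1000+119/1000→37/250; 37/250+7/40→323/1000; 199/1000+237/1000→109/250; 241/1000+323/1000→141/250; 109/250+141/250→1. L = 2471/1000 ≈ 2.4710.
L − H = 2.4710 − 2.4041 = 0.067 bits.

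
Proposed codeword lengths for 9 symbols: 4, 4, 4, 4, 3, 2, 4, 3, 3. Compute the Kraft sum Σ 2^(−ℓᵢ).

With common denominator 2^4 = 16: Σ 2^(−ℓᵢ) = 1/16 + 1/16 + 1/16 + 1/16 + 2/16 + 4/16 + 1/16 + 2/16 + 2/16 = 15/16 = 0.9375.

0.9375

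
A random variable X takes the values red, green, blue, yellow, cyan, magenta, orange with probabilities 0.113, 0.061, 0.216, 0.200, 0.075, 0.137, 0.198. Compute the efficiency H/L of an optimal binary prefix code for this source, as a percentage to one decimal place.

98.5%

Entropy H = −Σ p log₂ p ≈ 2.6793 bits.
Huffman merges: 61/1000+3/40→17/125; 113/1000+17/125→249/1000; 137/1000+99/500→67/200; 1/5+27/125→52/125; 249/1000+67/200→73/125; 52/125+73/125→1. L = 68/25 ≈ 2.7200.
Efficiency = H/L = 2.6793/2.7200 = 98.5%.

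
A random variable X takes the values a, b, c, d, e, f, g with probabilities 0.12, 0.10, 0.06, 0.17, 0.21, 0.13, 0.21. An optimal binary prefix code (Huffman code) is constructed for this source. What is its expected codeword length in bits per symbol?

Repeatedly combine the two least-probable nodes; the expected code length is the sum of the merged weights.
merge 3/50 + 1/10 → 4/25
merge 3/25 + 13/100 → 1/4
merge 4/25 + 17/100 → 33/100
merge 21/100 + 21/100 → 21/50
merge 1/4 + 33/100 → 29/50
merge 21/50 + 29/50 → 1
L = 4/25 + 1/4 + 33/100 + 21/50 + 29/50 + 1 = 137/50 = 2.74 bits/symbol.

2.74 bits/symbol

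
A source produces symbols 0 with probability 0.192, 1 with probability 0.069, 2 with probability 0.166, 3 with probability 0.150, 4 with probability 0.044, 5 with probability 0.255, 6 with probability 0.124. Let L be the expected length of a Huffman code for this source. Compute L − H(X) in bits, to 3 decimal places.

0.028 bits

Entropy H = −Σ p log₂ p ≈ 2.6383 bits.
Huffman merges: 11/250+69/1000→113/1000; 113/1000+31/250→237/1000; 3/20+83/500→79/250; 24/125+237/1000→429/1000; 51/200+79/250→571/1000; 429/1000+571/1000→1. L = 1333/500 ≈ 2.6660.
L − H = 2.6660 − 2.6383 = 0.028 bits.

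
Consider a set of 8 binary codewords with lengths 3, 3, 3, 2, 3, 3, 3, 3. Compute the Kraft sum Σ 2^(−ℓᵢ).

1.125

With common denominator 2^3 = 8: Σ 2^(−ℓᵢ) = 1/8 + 1/8 + 1/8 + 2/8 + 1/8 + 1/8 + 1/8 + 1/8 = 9/8 = 1.125.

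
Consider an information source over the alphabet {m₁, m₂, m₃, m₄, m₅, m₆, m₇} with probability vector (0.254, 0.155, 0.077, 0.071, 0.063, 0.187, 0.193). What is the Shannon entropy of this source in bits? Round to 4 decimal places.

H = −Σ pᵢ log₂ pᵢ.
−0.254·log₂(0.254) = 0.5022
−0.155·log₂(0.155) = 0.4169
−0.077·log₂(0.077) = 0.2848
−0.071·log₂(0.071) = 0.2709
−0.063·log₂(0.063) = 0.2513
−0.187·log₂(0.187) = 0.4523
−0.193·log₂(0.193) = 0.4581
Sum ≈ 2.6365 → 2.6365 bits.

2.6365 bits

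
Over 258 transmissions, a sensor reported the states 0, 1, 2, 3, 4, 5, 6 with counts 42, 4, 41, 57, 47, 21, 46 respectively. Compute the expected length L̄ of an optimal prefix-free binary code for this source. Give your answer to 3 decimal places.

2.694 bits/symbol

Probabilities are the counts divided by 258.
Repeatedly combine the two least-probable nodes; the expected code length is the sum of the merged weights.
merge 2/129 + 7/86 → 25/258
merge 25/258 + 41/258 → 11/43
merge 7/43 + 23/129 → 44/129
merge 47/258 + 19/86 → 52/129
merge 11/43 + 44/129 → 77/129
merge 52/129 + 77/129 → 1
L = 25/258 + 11/43 + 44/129 + 52/129 + 77/129 + 1 = 695/258 ≈ 2.694 bits/symbol.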